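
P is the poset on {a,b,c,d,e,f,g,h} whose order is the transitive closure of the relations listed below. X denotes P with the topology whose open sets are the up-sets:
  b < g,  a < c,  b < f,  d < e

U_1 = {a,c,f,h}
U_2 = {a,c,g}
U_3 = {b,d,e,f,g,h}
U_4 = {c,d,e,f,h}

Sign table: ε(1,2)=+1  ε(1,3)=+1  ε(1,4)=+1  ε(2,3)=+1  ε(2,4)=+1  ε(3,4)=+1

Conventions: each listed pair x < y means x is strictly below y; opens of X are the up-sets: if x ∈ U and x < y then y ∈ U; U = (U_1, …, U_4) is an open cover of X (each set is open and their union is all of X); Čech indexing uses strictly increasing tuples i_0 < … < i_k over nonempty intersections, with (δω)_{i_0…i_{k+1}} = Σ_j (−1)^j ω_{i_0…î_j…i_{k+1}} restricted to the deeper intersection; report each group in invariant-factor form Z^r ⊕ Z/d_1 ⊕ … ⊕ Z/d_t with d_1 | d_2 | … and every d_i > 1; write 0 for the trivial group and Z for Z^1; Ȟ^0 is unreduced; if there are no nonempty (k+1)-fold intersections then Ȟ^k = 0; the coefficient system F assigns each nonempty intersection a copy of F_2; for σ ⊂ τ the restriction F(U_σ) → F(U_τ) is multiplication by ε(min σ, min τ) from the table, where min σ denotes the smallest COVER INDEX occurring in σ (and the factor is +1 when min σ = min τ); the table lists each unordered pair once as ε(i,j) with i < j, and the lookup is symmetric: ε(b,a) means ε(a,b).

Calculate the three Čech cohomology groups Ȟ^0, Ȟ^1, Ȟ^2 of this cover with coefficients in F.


intersection data:
  U12={a,c} U13={f,h} U14={c,f,h} U23={g} U24={c} U34={d,e,f,h}
  U124={c} U134={f,h}
C dims 4,6,2; δ0: rk_F2 3; δ1: rk_F2 2
Ȟ^0 = (4 − 3) − 0 = 1, so Ȟ^0 ≅ Z/2
Ȟ^1 = (6 − 2) − 3 = 1, so Ȟ^1 ≅ Z/2
Ȟ^2 = (2 − 0) − 2 = 0, so Ȟ^2 ≅ 0

Ȟ^0(U;F) ≅ Z/2, Ȟ^1(U;F) ≅ Z/2, Ȟ^2(U;F) ≅ 0


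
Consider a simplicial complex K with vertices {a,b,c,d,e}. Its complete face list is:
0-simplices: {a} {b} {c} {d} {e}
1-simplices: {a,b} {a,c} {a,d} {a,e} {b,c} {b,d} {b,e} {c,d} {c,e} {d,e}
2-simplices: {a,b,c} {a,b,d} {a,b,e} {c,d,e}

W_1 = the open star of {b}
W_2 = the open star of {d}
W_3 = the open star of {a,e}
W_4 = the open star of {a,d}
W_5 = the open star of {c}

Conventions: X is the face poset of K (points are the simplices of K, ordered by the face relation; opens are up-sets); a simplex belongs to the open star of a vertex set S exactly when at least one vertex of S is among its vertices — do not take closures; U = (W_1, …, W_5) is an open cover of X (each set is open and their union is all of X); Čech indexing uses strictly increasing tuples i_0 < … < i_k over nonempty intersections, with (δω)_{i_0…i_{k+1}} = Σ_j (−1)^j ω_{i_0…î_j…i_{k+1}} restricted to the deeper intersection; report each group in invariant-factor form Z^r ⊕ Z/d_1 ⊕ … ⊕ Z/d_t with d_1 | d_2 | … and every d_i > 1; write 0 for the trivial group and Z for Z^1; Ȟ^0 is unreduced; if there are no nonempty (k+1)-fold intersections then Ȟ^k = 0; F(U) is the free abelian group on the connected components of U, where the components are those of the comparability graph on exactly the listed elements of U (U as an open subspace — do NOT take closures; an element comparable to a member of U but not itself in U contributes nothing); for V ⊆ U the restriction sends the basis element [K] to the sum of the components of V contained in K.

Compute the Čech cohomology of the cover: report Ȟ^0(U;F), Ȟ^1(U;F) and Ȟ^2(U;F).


intersection data:
  W1={{b},{a,b},{b,c},{b,d},{b,e},{a,b,c},{a,b,d},{a,b,e}} W2={{d},{a,d},{b,d},{c,d},{d,e},{a,b,d},{c,d,e}} W3={{a},{e},{a,b},{a,c},{a,d},{a,e},{b,e},{c,e},{d,e},{a,b,c},{a,b,d},{a,b,e},{c,d,e}} W4={{a},{d},{a,b},{a,c},{a,d},{a,e},{b,d},{c,d},{d,e},{a,b,c},{a,b,d},{a,b,e},{c,d,e}} W5={{c},{a,c},{b,c},{c,d},{c,e},{a,b,c},{c,d,e}}
  W12={{b,d},{a,b,d}} W13={{a,b},{b,e},{a,b,c},{a,b,d},{a,b,e}} W14={{a,b},{b,d},{a,b,c},{a,b,d},{a,b,e}} W15={{b,c},{a,b,c}} W23={{a,d},{d,e},{a,b,d},{c,d,e}} W24={{d},{a,d},{b,d},{c,d},{d,e},{a,b,d},{c,d,e}} W25={{c,d},{c,d,e}} W34={{a},{a,b},{a,c},{a,d},{a,e},{d,e},{a,b,c},{a,b,d},{a,b,e},{c,d,e}} W35={{a,c},{c,e},{a,b,c},{c,d,e}} W45={{a,c},{c,d},{a,b,c},{c,d,e}}
  W123={{a,b,d}} W124={{b,d},{a,b,d}} W134={{a,b},{a,b,c},{a,b,d},{a,b,e}} W135={{a,b,c}} W145={{a,b,c}} W234={{a,d},{d,e},{a,b,d},{c,d,e}} W235={{c,d,e}} W245={{c,d},{c,d,e}} W345={{a,c},{a,b,c},{c,d,e}}
  W1234={{a,b,d}} W1345={{a,b,c}} W2345={{c,d,e}}
components per intersection:
  W1: {{b},{a,b},{b,c},{b,d},{b,e},{a,b,c},{a,b,d},{a,b,e}}
  W2: {{d},{a,d},{b,d},{c,d},{d,e},{a,b,d},{c,d,e}}
  W3: {{a},{e},{a,b},{a,c},{a,d},{a,e},{b,e},{c,e},{d,e},{a,b,c},{a,b,d},{a,b,e},{c,d,e}}
  W4: {{a},{d},{a,b},{a,c},{a,d},{a,e},{b,d},{c,d},{d,e},{a,b,c},{a,b,d},{a,b,e},{c,d,e}}
  W5: {{c},{a,c},{b,c},{c,d},{c,e},{a,b,c},{c,d,e}}
  W12: {{b,d},{a,b,d}}
  W13: {{a,b},{b,e},{a,b,c},{a,b,d},{a,b,e}}
  W14: {{a,b},{b,d},{a,b,c},{a,b,d},{a,b,e}}
  W15: {{b,c},{a,b,c}}
  W23: {{a,d},{a,b,d}} {{d,e},{c,d,e}}
  W24: {{d},{a,d},{b,d},{c,d},{d,e},{a,b,d},{c,d,e}}
  W25: {{c,d},{c,d,e}}
  W34: {{a},{a,b},{a,c},{a,d},{a,e},{a,b,c},{a,b,d},{a,b,e}} {{d,e},{c,d,e}}
  W35: {{a,c},{a,b,c}} {{c,e},{c,d,e}}
  W45: {{a,c},{a,b,c}} {{c,d},{c,d,e}}
  W123: {{a,b,d}}
  W124: {{b,d},{a,b,d}}
  W134: {{a,b},{a,b,c},{a,b,d},{a,b,e}}
  W135: {{a,b,c}}
  W145: {{a,b,c}}
  W234: {{a,d},{a,b,d}} {{d,e},{c,d,e}}
  W235: {{c,d,e}}
  W245: {{c,d},{c,d,e}}
  W345: {{a,c},{a,b,c}} {{c,d,e}}
  W1234: {{a,b,d}}
  W1345: {{a,b,c}}
  W2345: {{c,d,e}}
C dims 5,14,11,3; δ0: rk 4, SNF 1^4; δ1: rk 8, SNF 1^8; δ2: rk 3, SNF 1^3
Ȟ^0 = (5 − 4) − 0 = 1, so Ȟ^0 ≅ Z
Ȟ^1 = (14 − 8) − 4 = 2, so Ȟ^1 ≅ Z^2
Ȟ^2 = (11 − 3) − 8 = 0, so Ȟ^2 ≅ 0

Ȟ^0 = Z,  Ȟ^1 = Z^2,  Ȟ^2 = 0


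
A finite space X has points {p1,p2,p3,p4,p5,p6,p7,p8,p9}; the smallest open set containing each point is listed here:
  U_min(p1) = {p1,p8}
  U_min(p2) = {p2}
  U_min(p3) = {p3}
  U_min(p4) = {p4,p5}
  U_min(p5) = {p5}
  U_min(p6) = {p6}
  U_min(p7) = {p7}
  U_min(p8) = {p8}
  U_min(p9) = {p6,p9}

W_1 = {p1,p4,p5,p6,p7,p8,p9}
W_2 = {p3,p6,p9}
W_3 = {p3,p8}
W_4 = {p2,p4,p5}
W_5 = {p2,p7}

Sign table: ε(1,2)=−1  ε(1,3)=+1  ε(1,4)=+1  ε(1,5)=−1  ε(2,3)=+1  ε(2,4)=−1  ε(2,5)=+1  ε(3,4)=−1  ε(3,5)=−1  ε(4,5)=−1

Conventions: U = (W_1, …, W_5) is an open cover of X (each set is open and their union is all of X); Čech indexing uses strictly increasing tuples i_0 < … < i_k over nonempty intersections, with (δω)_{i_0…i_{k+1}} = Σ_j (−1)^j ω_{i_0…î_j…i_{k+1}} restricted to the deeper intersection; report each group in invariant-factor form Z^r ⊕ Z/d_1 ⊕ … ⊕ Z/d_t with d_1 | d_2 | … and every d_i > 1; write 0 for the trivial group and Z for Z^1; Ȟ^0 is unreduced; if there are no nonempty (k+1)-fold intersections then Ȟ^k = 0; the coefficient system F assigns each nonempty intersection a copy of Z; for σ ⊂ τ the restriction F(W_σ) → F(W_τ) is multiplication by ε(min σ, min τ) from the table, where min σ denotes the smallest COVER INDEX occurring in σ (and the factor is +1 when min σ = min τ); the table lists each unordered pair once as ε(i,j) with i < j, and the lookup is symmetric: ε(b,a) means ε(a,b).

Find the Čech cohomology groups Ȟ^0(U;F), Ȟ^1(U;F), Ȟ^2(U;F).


nerve simplices:
  W12={p6,p9} W13={p8} W14={p4,p5} W15={p7} W23={p3} W45={p2}
C dims 5,6; δ0: rk 5, SNF 1^4·2
degree 0: 5−5−0 = 0 → Ȟ^0 ≅ 0
degree 1: 6−0−5 = 1 plus torsion [2] → Ȟ^1 ≅ Z ⊕ Z/2
degree 2: 0−0−0 = 0 → Ȟ^2 ≅ 0

Ȟ^0 = 0; Ȟ^1 = Z ⊕ Z/2; Ȟ^2 = 0


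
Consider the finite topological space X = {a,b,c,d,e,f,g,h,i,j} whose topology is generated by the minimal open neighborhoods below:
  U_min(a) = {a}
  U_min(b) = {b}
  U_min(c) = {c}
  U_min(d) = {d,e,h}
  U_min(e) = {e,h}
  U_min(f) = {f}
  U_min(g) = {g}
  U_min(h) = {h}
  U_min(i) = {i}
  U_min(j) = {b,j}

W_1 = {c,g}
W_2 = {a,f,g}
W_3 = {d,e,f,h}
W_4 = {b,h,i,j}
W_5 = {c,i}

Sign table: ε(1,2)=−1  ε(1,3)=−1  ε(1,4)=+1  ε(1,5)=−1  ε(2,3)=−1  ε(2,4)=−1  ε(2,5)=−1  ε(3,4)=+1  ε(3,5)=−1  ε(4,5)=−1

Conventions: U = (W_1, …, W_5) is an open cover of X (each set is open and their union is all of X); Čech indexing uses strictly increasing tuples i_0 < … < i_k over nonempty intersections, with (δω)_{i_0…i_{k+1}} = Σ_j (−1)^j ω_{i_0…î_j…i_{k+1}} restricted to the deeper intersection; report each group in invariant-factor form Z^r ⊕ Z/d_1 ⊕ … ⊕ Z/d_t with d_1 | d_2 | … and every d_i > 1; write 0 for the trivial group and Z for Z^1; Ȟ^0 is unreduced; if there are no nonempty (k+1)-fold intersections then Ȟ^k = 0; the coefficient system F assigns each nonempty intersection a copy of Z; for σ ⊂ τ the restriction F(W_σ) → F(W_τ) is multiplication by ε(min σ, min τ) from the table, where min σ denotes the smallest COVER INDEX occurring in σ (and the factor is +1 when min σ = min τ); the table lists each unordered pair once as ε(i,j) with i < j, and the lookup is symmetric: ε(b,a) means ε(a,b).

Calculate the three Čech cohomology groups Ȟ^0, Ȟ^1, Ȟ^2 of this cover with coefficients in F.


Ȟ^0 ≅ Z, Ȟ^1 ≅ Z, Ȟ^2 ≅ 0

nonempty overlaps:
  W12={g} W15={c} W23={f} W34={h} W45={i}
C dims 5,5; δ0: rk 4, SNF 1^4
degree 0: 5−4−0 = 1 → Ȟ^0 ≅ Z
degree 1: 5−0−4 = 1 → Ȟ^1 ≅ Z
degree 2: 0−0−0 = 0 → Ȟ^2 ≅ 0


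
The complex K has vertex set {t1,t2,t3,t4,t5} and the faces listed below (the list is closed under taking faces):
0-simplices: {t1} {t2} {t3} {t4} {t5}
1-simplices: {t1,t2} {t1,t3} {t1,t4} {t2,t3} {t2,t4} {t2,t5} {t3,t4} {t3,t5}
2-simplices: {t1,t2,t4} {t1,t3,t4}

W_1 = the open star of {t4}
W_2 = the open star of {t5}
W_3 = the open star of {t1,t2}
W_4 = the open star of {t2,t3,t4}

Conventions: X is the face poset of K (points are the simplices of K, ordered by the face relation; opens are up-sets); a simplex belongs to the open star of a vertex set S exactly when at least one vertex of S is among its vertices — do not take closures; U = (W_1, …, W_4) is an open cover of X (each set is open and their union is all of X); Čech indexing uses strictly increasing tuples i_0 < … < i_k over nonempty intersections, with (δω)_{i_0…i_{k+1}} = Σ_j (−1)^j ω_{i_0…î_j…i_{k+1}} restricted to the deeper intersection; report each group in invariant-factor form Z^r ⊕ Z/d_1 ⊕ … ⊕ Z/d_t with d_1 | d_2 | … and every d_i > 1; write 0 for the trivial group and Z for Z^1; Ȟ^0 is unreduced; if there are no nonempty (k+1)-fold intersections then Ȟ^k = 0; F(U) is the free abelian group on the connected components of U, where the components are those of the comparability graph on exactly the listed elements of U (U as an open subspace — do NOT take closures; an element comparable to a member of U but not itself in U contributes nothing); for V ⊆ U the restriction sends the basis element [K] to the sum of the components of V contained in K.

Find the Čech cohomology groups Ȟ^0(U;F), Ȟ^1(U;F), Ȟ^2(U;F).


nonempty intersections:
  W1={{t4},{t1,t4},{t2,t4},{t3,t4},{t1,t2,t4},{t1,t3,t4}} W2={{t5},{t2,t5},{t3,t5}} W3={{t1},{t2},{t1,t2},{t1,t3},{t1,t4},{t2,t3},{t2,t4},{t2,t5},{t1,t2,t4},{t1,t3,t4}} W4={{t2},{t3},{t4},{t1,t2},{t1,t3},{t1,t4},{t2,t3},{t2,t4},{t2,t5},{t3,t4},{t3,t5},{t1,t2,t4},{t1,t3,t4}}
  W13={{t1,t4},{t2,t4},{t1,t2,t4},{t1,t3,t4}} W14={{t4},{t1,t4},{t2,t4},{t3,t4},{t1,t2,t4},{t1,t3,t4}} W23={{t2,t5}} W24={{t2,t5},{t3,t5}} W34={{t2},{t1,t2},{t1,t3},{t1,t4},{t2,t3},{t2,t4},{t2,t5},{t1,t2,t4},{t1,t3,t4}}
  W134={{t1,t4},{t2,t4},{t1,t2,t4},{t1,t3,t4}} W234={{t2,t5}}
components per intersection:
  W1: {{t4},{t1,t4},{t2,t4},{t3,t4},{t1,t2,t4},{t1,t3,t4}}
  W2: {{t5},{t2,t5},{t3,t5}}
  W3: {{t1},{t2},{t1,t2},{t1,t3},{t1,t4},{t2,t3},{t2,t4},{t2,t5},{t1,t2,t4},{t1,t3,t4}}
  W4: {{t2},{t3},{t4},{t1,t2},{t1,t3},{t1,t4},{t2,t3},{t2,t4},{t2,t5},{t3,t4},{t3,t5},{t1,t2,t4},{t1,t3,t4}}
  W13: {{t1,t4},{t2,t4},{t1,t2,t4},{t1,t3,t4}}
  W14: {{t4},{t1,t4},{t2,t4},{t3,t4},{t1,t2,t4},{t1,t3,t4}}
  W23: {{t2,t5}}
  W24: {{t2,t5}} {{t3,t5}}
  W34: {{t2},{t1,t2},{t1,t3},{t1,t4},{t2,t3},{t2,t4},{t2,t5},{t1,t2,t4},{t1,t3,t4}}
  W134: {{t1,t4},{t2,t4},{t1,t2,t4},{t1,t3,t4}}
  W234: {{t2,t5}}
C dims 4,6,2; δ0: rk 3, SNF 1^3; δ1: rk 2, SNF 1^2
Ȟ^0: (4−3)−0=1 ⇒ Z
Ȟ^1: (6−2)−3=1 ⇒ Z
Ȟ^2: (2−0)−2=0 ⇒ 0

Ȟ^0 = Z; Ȟ^1 = Z; Ȟ^2 = 0


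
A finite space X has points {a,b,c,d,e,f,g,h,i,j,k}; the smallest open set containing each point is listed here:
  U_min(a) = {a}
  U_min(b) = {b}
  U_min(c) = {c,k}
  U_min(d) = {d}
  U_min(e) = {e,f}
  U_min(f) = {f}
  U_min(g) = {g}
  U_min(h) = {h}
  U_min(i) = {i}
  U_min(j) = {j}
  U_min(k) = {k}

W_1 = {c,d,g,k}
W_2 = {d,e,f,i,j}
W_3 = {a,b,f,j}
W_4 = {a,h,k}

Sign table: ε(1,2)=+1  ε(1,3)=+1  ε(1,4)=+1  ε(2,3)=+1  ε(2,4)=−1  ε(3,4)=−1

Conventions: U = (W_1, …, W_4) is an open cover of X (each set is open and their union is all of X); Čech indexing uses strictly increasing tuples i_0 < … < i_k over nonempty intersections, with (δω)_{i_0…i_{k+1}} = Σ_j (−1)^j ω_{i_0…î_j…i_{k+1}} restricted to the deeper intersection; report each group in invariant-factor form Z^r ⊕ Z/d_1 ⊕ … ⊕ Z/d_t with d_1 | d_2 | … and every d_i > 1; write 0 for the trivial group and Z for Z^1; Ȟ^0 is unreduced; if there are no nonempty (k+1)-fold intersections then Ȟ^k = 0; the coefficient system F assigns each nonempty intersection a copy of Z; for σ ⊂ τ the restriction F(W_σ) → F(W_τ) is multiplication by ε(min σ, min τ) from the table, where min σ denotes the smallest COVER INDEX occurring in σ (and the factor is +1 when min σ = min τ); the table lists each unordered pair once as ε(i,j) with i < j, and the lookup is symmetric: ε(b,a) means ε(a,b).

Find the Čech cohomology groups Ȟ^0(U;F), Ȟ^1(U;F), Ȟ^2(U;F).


Ȟ^0(U;F) ≅ 0, Ȟ^1(U;F) ≅ Z/2 and Ȟ^2(U;F) ≅ 0

nonempty overlaps:
  W12={d} W14={k} W23={f,j} W34={a}
C dims 4,4; δ0: rk 4, SNF 1^3·2
degree 0: 4−4−0 = 0 → Ȟ^0 ≅ 0
degree 1: 4−0−4 = 0 plus torsion [2] → Ȟ^1 ≅ Z/2
degree 2: 0−0−0 = 0 → Ȟ^2 ≅ 0


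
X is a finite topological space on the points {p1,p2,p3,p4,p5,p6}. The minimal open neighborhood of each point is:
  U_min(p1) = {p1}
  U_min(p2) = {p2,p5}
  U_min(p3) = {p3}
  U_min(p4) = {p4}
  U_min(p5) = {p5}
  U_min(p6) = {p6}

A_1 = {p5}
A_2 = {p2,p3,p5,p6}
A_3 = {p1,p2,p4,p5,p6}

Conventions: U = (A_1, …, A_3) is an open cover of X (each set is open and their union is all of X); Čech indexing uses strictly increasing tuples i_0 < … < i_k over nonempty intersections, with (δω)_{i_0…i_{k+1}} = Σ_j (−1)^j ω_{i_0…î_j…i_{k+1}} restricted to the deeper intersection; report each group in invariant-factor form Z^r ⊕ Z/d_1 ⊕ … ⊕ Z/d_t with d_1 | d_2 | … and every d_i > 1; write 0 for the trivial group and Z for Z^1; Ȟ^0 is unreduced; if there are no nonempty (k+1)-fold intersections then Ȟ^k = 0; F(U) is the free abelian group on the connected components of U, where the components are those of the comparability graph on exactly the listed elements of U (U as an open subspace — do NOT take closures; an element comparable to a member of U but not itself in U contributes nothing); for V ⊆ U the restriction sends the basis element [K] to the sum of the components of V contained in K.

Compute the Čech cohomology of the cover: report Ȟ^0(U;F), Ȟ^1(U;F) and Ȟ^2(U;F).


Ȟ^0 ≅ Z^5,  Ȟ^1 ≅ 0,  Ȟ^2 ≅ 0

nerve of the cover:
  A12={p5} A13={p5} A23={p2,p5,p6}
  A123={p5}
components per intersection:
  A1: {p5}
  A2: {p2,p5} {p3} {p6}
  A3: {p1} {p2,p5} {p4} {p6}
  A12: {p5}
  A13: {p5}
  A23: {p2,p5} {p6}
  A123: {p5}
C dims 8,4,1; δ0: rk 3, SNF 1^3; δ1: rk 1, SNF 1^1
Ȟ^0 = (8 − 3) − 0 = 5, so Ȟ^0 ≅ Z^5
Ȟ^1 = (4 − 1) − 3 = 0, so Ȟ^1 ≅ 0
Ȟ^2 = (1 − 0) − 1 = 0, so Ȟ^2 ≅ 0


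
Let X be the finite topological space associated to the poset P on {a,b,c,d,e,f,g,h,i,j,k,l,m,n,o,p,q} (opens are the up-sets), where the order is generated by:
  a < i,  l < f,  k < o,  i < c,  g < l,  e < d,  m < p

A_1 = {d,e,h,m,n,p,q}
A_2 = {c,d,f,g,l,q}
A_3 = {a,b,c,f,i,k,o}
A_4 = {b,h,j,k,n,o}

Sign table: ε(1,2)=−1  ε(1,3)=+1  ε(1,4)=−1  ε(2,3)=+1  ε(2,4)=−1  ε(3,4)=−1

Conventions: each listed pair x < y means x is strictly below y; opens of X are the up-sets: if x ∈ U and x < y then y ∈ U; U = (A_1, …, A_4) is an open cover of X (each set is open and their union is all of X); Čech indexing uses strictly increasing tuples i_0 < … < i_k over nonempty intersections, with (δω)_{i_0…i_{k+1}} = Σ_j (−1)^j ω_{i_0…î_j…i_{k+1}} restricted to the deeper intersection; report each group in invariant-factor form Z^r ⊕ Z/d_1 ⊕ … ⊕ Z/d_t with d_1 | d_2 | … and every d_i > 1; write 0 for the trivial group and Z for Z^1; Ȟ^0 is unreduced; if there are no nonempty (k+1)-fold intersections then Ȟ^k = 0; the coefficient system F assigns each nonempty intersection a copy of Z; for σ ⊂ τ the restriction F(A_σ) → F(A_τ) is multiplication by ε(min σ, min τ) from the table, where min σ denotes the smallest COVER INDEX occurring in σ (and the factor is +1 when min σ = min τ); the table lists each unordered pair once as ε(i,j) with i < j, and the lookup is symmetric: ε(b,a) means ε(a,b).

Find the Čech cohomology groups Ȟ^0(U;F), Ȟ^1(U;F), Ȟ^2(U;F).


Ȟ^0 ≅ 0, Ȟ^1 ≅ Z/2 and Ȟ^2 ≅ 0

cover nerve:
  A12={d,q} A14={h,n} A23={c,f} A34={b,k,o}
C dims 4,4; δ0: rk 4, SNF 1^3·2
Ȟ^0: (4−4)−0=0 ⇒ 0
Ȟ^1: (4−0)−4=0 plus torsion [2] ⇒ Z/2
Ȟ^2: (0−0)−0=0 ⇒ 0


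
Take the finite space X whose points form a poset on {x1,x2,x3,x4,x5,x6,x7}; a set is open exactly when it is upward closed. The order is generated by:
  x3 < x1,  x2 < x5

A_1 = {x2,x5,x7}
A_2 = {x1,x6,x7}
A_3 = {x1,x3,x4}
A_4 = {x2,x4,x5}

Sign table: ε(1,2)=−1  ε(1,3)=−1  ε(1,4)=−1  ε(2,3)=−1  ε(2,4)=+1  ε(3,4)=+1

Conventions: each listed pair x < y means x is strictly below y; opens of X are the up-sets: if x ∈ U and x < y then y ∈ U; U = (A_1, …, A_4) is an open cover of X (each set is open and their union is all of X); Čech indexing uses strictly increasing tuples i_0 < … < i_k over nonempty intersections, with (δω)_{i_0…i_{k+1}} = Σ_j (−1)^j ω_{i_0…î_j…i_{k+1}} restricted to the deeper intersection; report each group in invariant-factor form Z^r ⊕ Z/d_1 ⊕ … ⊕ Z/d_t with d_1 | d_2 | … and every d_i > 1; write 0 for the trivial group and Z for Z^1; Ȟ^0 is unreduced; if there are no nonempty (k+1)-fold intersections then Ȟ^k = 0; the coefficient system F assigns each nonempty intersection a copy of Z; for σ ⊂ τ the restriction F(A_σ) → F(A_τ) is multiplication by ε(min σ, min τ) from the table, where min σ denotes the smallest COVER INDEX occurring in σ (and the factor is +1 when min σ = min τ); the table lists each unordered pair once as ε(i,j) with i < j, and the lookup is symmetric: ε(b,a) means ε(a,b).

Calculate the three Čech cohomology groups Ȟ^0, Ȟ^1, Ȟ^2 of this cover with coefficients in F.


cover nerve:
  A12={x7} A14={x2,x5} A23={x1} A34={x4}
C dims 4,4; δ0: rk 4, SNF 1^3·2
Ȟ^0: (4−4)−0=0 ⇒ 0
Ȟ^1: (4−0)−4=0 plus torsion [2] ⇒ Z/2
Ȟ^2: (0−0)−0=0 ⇒ 0

Ȟ^0 = 0,  Ȟ^1 = Z/2,  Ȟ^2 = 0


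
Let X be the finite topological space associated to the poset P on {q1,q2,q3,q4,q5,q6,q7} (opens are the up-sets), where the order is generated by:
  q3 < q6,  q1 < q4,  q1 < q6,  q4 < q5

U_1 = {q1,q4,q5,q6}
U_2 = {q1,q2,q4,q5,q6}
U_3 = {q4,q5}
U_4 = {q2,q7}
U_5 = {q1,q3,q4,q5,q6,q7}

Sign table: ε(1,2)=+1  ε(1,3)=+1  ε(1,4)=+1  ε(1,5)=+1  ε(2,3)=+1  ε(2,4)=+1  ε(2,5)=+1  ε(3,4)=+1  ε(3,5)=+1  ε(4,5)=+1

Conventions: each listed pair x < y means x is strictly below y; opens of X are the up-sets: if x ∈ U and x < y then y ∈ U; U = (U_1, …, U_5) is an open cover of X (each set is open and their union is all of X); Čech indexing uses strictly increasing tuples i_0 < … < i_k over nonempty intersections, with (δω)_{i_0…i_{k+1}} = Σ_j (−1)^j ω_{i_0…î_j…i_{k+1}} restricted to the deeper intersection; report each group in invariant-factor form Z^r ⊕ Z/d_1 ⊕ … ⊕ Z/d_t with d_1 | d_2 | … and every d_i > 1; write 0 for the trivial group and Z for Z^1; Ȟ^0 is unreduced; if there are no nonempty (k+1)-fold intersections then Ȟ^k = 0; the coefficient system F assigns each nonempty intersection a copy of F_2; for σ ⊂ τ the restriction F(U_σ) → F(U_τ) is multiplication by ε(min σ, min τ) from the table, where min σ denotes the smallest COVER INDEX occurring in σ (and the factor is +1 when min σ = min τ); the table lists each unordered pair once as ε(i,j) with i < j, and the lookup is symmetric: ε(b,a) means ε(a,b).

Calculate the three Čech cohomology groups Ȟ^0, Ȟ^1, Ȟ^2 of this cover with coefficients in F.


intersection data:
  U12={q1,q4,q5,q6} U13={q4,q5} U15={q1,q4,q5,q6} U23={q4,q5} U24={q2} U25={q1,q4,q5,q6} U35={q4,q5} U45={q7}
  U123={q4,q5} U125={q1,q4,q5,q6} U135={q4,q5} U235={q4,q5}
  U1235={q4,q5}
C dims 5,8,4,1; δ0: rk_F2 4; δ1: rk_F2 3; δ2: rk_F2 1
Ȟ^0 = (5 − 4) − 0 = 1, so Ȟ^0 ≅ Z/2
Ȟ^1 = (8 − 3) − 4 = 1, so Ȟ^1 ≅ Z/2
Ȟ^2 = (4 − 1) − 3 = 0, so Ȟ^2 ≅ 0

Ȟ^0 ≅ Z/2,  Ȟ^1 ≅ Z/2,  Ȟ^2 ≅ 0


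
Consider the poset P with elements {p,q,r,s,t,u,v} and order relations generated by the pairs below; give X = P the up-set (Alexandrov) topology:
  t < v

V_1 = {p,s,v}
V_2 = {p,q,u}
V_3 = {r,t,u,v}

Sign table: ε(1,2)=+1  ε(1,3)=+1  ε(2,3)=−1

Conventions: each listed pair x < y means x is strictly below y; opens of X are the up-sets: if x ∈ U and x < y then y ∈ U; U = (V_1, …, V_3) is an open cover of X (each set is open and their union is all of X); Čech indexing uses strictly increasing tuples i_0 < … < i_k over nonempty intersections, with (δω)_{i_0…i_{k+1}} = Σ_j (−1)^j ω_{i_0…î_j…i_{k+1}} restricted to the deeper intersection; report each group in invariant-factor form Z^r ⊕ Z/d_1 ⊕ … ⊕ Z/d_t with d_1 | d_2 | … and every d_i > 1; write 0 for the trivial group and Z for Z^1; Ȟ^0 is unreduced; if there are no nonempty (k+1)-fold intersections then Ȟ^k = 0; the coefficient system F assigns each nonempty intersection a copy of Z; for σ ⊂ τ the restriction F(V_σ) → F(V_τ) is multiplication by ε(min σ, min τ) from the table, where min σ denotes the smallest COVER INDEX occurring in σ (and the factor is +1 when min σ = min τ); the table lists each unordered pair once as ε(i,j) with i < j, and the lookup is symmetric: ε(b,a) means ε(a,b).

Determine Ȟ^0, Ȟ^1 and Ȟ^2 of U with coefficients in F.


intersection data:
  V12={p} V13={v} V23={u}
C dims 3,3; δ0: rk 3, SNF 1^2·2
Ȟ^0 = (3 − 3) − 0 = 0, so Ȟ^0 ≅ 0
Ȟ^1 = (3 − 0) − 3 = 0 plus torsion [2], so Ȟ^1 ≅ Z/2
Ȟ^2 = (0 − 0) − 0 = 0, so Ȟ^2 ≅ 0

Ȟ^0 = 0,  Ȟ^1 = Z/2,  Ȟ^2 = 0


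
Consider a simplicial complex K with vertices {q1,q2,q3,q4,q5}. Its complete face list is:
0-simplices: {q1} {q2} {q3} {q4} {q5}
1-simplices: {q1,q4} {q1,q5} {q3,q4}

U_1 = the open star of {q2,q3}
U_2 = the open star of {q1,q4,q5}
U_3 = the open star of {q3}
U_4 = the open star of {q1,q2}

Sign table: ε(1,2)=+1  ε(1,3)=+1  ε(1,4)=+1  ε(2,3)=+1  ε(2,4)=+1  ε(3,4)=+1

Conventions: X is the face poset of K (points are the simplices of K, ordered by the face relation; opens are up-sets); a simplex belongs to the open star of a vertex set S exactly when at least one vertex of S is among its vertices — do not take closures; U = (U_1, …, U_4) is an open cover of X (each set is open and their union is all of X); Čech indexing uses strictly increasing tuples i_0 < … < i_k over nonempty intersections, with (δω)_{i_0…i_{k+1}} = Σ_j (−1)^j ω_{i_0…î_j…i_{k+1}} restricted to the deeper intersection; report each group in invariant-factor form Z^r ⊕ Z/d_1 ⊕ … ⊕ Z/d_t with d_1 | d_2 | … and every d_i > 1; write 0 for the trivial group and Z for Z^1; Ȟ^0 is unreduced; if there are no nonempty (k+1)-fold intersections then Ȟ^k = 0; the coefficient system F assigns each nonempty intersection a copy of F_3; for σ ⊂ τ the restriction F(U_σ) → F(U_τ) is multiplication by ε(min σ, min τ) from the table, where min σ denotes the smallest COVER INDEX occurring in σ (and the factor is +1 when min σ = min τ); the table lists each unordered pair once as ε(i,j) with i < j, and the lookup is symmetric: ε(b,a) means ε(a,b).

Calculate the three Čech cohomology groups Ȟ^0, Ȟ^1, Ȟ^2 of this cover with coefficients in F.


Ȟ^0 ≅ Z/3,  Ȟ^1 ≅ Z/3,  Ȟ^2 ≅ 0

nonempty overlaps:
  U1={{q2},{q3},{q3,q4}} U2={{q1},{q4},{q5},{q1,q4},{q1,q5},{q3,q4}} U3={{q3},{q3,q4}} U4={{q1},{q2},{q1,q4},{q1,q5}}
  U12={{q3,q4}} U13={{q3},{q3,q4}} U14={{q2}} U23={{q3,q4}} U24={{q1},{q1,q4},{q1,q5}}
  U123={{q3,q4}}
C dims 4,5,1; δ0: rk_F3 3; δ1: rk_F3 1
degree 0: 4−3−0 = 1 → Ȟ^0 ≅ Z/3
degree 1: 5−1−3 = 1 → Ȟ^1 ≅ Z/3
degree 2: 1−0−1 = 0 → Ȟ^2 ≅ 0


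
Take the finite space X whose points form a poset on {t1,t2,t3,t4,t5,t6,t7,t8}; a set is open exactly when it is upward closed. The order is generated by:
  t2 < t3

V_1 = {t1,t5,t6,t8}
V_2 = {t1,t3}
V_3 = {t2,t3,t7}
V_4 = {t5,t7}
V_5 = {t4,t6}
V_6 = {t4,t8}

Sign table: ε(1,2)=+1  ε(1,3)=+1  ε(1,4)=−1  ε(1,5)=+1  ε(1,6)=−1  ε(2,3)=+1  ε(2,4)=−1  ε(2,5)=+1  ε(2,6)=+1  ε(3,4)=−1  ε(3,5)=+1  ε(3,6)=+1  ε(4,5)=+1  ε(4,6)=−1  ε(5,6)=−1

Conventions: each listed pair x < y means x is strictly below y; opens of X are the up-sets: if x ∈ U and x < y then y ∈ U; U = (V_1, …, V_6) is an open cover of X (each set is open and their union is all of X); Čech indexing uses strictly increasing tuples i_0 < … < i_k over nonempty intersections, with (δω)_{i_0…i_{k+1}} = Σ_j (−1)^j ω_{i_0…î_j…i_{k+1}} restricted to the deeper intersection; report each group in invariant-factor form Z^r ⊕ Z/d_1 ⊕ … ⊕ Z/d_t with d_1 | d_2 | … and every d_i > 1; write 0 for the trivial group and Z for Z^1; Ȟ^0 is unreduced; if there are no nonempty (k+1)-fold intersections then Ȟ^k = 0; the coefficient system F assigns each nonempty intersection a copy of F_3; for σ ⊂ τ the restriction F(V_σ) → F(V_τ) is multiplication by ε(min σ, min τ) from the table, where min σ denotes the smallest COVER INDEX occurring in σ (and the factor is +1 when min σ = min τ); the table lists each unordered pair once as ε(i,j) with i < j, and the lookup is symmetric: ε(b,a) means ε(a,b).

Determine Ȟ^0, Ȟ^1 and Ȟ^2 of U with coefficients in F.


nerve simplices:
  V12={t1} V14={t5} V15={t6} V16={t8} V23={t3} V34={t7} V56={t4}
C dims 6,7; δ0: rk_F3 5
degree 0: 6−5−0 = 1 → Ȟ^0 ≅ Z/3
degree 1: 7−0−5 = 2 → Ȟ^1 ≅ Z/3 ⊕ Z/3
degree 2: 0−0−0 = 0 → Ȟ^2 ≅ 0

Ȟ^0 = Z/3; Ȟ^1 = Z/3 ⊕ Z/3; Ȟ^2 = 0


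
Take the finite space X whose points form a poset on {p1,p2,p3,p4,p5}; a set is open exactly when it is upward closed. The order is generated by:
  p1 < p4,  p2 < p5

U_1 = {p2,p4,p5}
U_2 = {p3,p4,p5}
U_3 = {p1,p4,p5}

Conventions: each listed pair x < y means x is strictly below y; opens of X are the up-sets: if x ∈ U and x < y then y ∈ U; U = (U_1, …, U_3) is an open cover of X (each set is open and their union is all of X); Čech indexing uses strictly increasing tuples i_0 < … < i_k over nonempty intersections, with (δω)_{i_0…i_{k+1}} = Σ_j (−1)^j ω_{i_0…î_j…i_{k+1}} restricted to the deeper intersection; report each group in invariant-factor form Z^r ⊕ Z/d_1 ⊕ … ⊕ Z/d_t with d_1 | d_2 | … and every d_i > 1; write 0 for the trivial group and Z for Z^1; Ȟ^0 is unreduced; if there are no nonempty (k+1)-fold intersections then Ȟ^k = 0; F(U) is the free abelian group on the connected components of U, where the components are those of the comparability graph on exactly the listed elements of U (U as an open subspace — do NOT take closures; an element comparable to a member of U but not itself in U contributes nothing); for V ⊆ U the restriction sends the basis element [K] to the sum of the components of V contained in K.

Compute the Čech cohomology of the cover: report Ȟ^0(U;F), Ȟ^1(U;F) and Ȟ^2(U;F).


Ȟ^0(U;F) ≅ Z^3,  Ȟ^1(U;F) ≅ 0,  Ȟ^2(U;F) ≅ 0

nonempty overlaps:
  U12={p4,p5} U13={p4,p5} U23={p4,p5}
  U123={p4,p5}
components per intersection:
  U1: {p2,p5} {p4}
  U2: {p3} {p4} {p5}
  U3: {p1,p4} {p5}
  U12: {p4} {p5}
  U13: {p4} {p5}
  U23: {p4} {p5}
  U123: {p4} {p5}
C dims 7,6,2; δ0: rk 4, SNF 1^4; δ1: rk 2, SNF 1^2
degree 0: 7−4−0 = 3 → Ȟ^0 ≅ Z^3
degree 1: 6−2−4 = 0 → Ȟ^1 ≅ 0
degree 2: 2−0−2 = 0 → Ȟ^2 ≅ 0


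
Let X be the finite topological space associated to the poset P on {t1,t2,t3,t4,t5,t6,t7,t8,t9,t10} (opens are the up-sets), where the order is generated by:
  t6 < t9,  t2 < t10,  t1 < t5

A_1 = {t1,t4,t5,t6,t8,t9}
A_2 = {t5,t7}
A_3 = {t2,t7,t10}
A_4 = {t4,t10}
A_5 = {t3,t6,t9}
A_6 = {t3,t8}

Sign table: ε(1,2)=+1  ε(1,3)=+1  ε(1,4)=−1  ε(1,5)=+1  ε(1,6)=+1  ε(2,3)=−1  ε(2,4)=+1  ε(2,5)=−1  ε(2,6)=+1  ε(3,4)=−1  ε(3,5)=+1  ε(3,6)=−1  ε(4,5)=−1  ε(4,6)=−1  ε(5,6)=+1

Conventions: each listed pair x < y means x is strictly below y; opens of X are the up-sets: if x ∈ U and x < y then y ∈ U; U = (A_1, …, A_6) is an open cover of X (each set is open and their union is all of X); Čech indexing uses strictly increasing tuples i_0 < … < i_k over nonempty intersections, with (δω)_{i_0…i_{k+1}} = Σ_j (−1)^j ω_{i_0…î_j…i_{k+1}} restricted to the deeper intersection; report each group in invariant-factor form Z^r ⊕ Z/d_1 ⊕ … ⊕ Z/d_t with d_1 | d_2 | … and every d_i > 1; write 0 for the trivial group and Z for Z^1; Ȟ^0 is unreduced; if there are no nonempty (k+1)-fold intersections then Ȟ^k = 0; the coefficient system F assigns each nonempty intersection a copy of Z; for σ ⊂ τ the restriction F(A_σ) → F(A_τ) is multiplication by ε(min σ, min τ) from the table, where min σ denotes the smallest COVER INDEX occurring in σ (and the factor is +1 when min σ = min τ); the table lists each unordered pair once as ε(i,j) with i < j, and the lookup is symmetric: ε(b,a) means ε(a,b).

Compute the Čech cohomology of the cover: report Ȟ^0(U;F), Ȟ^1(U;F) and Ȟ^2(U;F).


Ȟ^0 ≅ 0, Ȟ^1 ≅ Z ⊕ Z/2, Ȟ^2 ≅ 0

intersection data:
  A12={t5} A14={t4} A15={t6,t9} A16={t8} A23={t7} A34={t10} A56={t3}
C dims 6,7; δ0: rk 6, SNF 1^5·2
Ȟ^0 = (6 − 6) − 0 = 0, so Ȟ^0 ≅ 0
Ȟ^1 = (7 − 0) − 6 = 1 plus torsion [2], so Ȟ^1 ≅ Z ⊕ Z/2
Ȟ^2 = (0 − 0) − 0 = 0, so Ȟ^2 ≅ 0


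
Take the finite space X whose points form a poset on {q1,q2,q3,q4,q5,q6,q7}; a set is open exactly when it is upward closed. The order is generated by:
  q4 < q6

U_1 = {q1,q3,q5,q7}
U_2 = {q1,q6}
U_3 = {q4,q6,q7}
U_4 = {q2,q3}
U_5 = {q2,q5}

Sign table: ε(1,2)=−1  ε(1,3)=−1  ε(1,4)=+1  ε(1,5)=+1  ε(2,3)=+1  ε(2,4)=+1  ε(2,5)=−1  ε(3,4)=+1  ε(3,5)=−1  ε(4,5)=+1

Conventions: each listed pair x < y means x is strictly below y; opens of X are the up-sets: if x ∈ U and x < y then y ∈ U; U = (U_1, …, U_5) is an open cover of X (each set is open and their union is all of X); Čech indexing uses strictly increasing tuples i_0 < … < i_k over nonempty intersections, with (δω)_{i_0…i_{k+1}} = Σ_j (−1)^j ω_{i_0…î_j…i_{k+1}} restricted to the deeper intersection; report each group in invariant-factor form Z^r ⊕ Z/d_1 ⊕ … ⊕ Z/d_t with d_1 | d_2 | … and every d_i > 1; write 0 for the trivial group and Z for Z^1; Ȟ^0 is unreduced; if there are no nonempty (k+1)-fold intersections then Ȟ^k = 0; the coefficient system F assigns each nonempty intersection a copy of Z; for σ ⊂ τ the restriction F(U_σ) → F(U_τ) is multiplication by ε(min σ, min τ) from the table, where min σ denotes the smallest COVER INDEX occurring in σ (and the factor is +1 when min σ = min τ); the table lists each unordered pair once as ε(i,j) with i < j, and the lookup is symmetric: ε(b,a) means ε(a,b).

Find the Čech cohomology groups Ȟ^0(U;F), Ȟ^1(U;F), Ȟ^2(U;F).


nonempty overlaps:
  U12={q1} U13={q7} U14={q3} U15={q5} U23={q6} U45={q2}
C dims 5,6; δ0: rk 4, SNF 1^4
degree 0: 5−4−0 = 1 → Ȟ^0 ≅ Z
degree 1: 6−0−4 = 2 → Ȟ^1 ≅ Z^2
degree 2: 0−0−0 = 0 → Ȟ^2 ≅ 0

Ȟ^0 = Z, Ȟ^1 = Z^2 and Ȟ^2 = 0


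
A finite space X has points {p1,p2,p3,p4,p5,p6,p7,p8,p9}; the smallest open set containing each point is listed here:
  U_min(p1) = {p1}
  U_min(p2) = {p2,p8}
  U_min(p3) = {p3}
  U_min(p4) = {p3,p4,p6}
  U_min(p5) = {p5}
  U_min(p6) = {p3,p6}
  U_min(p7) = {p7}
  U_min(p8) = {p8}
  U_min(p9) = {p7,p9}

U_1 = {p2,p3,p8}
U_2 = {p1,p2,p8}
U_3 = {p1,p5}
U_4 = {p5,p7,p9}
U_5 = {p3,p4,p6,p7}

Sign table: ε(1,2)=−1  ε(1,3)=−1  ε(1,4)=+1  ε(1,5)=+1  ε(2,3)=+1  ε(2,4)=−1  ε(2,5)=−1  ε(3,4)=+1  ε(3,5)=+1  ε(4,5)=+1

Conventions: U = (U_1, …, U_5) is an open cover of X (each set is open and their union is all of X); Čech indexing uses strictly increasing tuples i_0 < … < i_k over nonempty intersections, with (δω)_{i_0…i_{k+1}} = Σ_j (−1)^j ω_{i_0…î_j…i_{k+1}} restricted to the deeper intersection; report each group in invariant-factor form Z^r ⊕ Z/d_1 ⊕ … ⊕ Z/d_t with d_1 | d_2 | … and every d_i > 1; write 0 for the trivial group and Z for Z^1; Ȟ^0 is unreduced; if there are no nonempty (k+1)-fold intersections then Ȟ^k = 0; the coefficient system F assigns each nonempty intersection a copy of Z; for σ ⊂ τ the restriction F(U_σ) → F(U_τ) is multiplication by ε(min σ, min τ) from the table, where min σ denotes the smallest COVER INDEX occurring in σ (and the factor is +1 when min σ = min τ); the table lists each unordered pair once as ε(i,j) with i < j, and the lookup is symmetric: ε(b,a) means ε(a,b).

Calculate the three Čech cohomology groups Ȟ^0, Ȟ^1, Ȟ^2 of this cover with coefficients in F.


nonempty overlaps:
  U12={p2,p8} U15={p3} U23={p1} U34={p5} U45={p7}
C dims 5,5; δ0: rk 5, SNF 1^4·2
degree 0: 5−5−0 = 0 → Ȟ^0 ≅ 0
degree 1: 5−0−5 = 0 plus torsion [2] → Ȟ^1 ≅ Z/2
degree 2: 0−0−0 = 0 → Ȟ^2 ≅ 0

Ȟ^0 ≅ 0, Ȟ^1 ≅ Z/2 and Ȟ^2 ≅ 0


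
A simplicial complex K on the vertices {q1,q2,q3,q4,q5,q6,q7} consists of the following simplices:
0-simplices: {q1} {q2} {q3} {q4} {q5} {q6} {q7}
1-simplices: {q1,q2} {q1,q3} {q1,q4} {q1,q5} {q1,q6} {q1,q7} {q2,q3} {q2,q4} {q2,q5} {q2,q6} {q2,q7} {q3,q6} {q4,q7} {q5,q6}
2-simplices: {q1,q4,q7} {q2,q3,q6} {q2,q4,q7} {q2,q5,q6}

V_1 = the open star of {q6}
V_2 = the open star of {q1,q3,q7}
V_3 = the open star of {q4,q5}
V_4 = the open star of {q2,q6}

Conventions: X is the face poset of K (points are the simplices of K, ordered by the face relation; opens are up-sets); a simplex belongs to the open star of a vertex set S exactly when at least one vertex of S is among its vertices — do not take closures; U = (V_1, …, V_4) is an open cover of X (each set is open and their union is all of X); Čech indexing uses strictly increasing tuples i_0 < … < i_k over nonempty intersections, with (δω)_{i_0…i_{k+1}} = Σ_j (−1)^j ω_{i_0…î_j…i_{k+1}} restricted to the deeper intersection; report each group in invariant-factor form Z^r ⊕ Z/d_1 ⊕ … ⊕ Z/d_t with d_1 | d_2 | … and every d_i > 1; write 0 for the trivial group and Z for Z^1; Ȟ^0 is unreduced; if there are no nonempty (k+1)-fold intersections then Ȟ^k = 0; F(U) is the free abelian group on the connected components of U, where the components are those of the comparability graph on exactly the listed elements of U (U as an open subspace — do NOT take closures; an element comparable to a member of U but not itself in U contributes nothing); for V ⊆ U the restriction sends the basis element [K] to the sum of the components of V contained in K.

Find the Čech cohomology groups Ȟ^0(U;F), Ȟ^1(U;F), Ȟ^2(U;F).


Ȟ^0(U;F) ≅ Z, Ȟ^1(U;F) ≅ Z^4, Ȟ^2(U;F) ≅ 0

nonempty intersections:
  V1={{q6},{q1,q6},{q2,q6},{q3,q6},{q5,q6},{q2,q3,q6},{q2,q5,q6}} V2={{q1},{q3},{q7},{q1,q2},{q1,q3},{q1,q4},{q1,q5},{q1,q6},{q1,q7},{q2,q3},{q2,q7},{q3,q6},{q4,q7},{q1,q4,q7},{q2,q3,q6},{q2,q4,q7}} V3={{q4},{q5},{q1,q4},{q1,q5},{q2,q4},{q2,q5},{q4,q7},{q5,q6},{q1,q4,q7},{q2,q4,q7},{q2,q5,q6}} V4={{q2},{q6},{q1,q2},{q1,q6},{q2,q3},{q2,q4},{q2,q5},{q2,q6},{q2,q7},{q3,q6},{q5,q6},{q2,q3,q6},{q2,q4,q7},{q2,q5,q6}}
  V12={{q1,q6},{q3,q6},{q2,q3,q6}} V13={{q5,q6},{q2,q5,q6}} V14={{q6},{q1,q6},{q2,q6},{q3,q6},{q5,q6},{q2,q3,q6},{q2,q5,q6}} V23={{q1,q4},{q1,q5},{q4,q7},{q1,q4,q7},{q2,q4,q7}} V24={{q1,q2},{q1,q6},{q2,q3},{q2,q7},{q3,q6},{q2,q3,q6},{q2,q4,q7}} V34={{q2,q4},{q2,q5},{q5,q6},{q2,q4,q7},{q2,q5,q6}}
  V124={{q1,q6},{q3,q6},{q2,q3,q6}} V134={{q5,q6},{q2,q5,q6}} V234={{q2,q4,q7}}
components per intersection:
  V1: {{q6},{q1,q6},{q2,q6},{q3,q6},{q5,q6},{q2,q3,q6},{q2,q5,q6}}
  V2: {{q1},{q3},{q7},{q1,q2},{q1,q3},{q1,q4},{q1,q5},{q1,q6},{q1,q7},{q2,q3},{q2,q7},{q3,q6},{q4,q7},{q1,q4,q7},{q2,q3,q6},{q2,q4,q7}}
  V3: {{q4},{q1,q4},{q2,q4},{q4,q7},{q1,q4,q7},{q2,q4,q7}} {{q5},{q1,q5},{q2,q5},{q5,q6},{q2,q5,q6}}
  V4: {{q2},{q6},{q1,q2},{q1,q6},{q2,q3},{q2,q4},{q2,q5},{q2,q6},{q2,q7},{q3,q6},{q5,q6},{q2,q3,q6},{q2,q4,q7},{q2,q5,q6}}
  V12: {{q1,q6}} {{q3,q6},{q2,q3,q6}}
  V13: {{q5,q6},{q2,q5,q6}}
  V14: {{q6},{q1,q6},{q2,q6},{q3,q6},{q5,q6},{q2,q3,q6},{q2,q5,q6}}
  V23: {{q1,q4},{q4,q7},{q1,q4,q7},{q2,q4,q7}} {{q1,q5}}
  V24: {{q1,q2}} {{q1,q6}} {{q2,q3},{q3,q6},{q2,q3,q6}} {{q2,q7},{q2,q4,q7}}
  V34: {{q2,q4},{q2,q4,q7}} {{q2,q5},{q5,q6},{q2,q5,q6}}
  V124: {{q1,q6}} {{q3,q6},{q2,q3,q6}}
  V134: {{q5,q6},{q2,q5,q6}}
  V234: {{q2,q4,q7}}
C dims 5,12,4; δ0: rk 4, SNF 1^4; δ1: rk 4, SNF 1^4
Ȟ^0: (5−4)−0=1 ⇒ Z
Ȟ^1: (12−4)−4=4 ⇒ Z^4
Ȟ^2: (4−0)−4=0 ⇒ 0


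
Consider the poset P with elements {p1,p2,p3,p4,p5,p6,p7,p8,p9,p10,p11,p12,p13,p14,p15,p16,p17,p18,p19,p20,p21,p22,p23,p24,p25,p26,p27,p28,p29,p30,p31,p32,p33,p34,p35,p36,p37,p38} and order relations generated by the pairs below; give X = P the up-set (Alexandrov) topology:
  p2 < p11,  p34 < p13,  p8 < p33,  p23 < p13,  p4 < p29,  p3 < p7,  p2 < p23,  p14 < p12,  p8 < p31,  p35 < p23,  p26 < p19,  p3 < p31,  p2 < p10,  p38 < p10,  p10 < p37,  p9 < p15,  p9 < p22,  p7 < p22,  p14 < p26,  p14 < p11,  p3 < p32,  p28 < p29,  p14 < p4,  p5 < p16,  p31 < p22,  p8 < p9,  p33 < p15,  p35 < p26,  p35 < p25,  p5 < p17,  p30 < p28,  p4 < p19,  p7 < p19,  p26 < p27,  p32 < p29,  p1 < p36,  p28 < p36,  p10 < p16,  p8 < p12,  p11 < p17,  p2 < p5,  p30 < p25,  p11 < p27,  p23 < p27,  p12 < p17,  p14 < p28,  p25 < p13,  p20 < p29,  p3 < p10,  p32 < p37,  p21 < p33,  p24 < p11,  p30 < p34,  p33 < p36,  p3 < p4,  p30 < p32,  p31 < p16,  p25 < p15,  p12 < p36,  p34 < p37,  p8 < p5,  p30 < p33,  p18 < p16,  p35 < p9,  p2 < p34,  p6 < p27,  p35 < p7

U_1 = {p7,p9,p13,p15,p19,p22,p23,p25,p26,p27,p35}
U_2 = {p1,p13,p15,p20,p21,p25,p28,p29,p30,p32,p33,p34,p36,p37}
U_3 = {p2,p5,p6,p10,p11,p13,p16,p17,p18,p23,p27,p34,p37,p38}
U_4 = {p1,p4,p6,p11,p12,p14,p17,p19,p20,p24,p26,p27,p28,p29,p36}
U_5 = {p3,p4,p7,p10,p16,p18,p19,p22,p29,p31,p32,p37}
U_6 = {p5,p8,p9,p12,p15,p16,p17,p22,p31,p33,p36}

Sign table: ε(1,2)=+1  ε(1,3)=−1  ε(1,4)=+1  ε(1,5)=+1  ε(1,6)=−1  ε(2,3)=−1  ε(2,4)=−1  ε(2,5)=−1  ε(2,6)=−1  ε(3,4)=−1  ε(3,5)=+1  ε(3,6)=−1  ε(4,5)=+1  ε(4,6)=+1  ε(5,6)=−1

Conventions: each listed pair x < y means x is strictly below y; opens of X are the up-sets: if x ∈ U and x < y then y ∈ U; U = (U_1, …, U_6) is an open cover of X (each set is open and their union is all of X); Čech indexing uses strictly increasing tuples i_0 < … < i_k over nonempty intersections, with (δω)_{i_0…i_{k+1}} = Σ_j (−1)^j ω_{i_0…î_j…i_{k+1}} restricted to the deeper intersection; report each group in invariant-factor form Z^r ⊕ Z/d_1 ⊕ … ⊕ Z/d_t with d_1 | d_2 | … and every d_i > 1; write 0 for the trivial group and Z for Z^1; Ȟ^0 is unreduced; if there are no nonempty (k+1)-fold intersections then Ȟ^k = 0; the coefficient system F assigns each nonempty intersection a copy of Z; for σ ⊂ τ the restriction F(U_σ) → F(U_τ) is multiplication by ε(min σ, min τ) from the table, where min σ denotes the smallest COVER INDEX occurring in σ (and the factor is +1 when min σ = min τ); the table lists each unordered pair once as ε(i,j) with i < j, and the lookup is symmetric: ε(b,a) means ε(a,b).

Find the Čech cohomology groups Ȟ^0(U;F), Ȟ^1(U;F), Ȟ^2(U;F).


Ȟ^0 ≅ 0, Ȟ^1 ≅ Z/2 and Ȟ^2 ≅ Z

cover nerve:
  U12={p13,p15,p25} U13={p13,p23,p27} U14={p19,p26,p27} U15={p7,p19,p22} U16={p9,p15,p22} U23={p13,p34,p37} U24={p1,p20,p28,p29,p36} U25={p29,p32,p37} U26={p15,p33,p36} U34={p6,p11,p17,p27} U35={p10,p16,p18,p37} U36={p5,p16,p17} U45={p4,p19,p29} U46={p12,p17,p36} U56={p16,p22,p31}
  U123={p13} U126={p15} U134={p27} U145={p19} U156={p22} U235={p37} U245={p29} U246={p36} U346={p17} U356={p16}
C dims 6,15,10; δ0: rk 6, SNF 1^5·2; δ1: rk 9, SNF 1^9
Ȟ^0: (6−6)−0=0 ⇒ 0
Ȟ^1: (15−9)−6=0 plus torsion [2] ⇒ Z/2
Ȟ^2: (10−0)−9=1 ⇒ Z
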